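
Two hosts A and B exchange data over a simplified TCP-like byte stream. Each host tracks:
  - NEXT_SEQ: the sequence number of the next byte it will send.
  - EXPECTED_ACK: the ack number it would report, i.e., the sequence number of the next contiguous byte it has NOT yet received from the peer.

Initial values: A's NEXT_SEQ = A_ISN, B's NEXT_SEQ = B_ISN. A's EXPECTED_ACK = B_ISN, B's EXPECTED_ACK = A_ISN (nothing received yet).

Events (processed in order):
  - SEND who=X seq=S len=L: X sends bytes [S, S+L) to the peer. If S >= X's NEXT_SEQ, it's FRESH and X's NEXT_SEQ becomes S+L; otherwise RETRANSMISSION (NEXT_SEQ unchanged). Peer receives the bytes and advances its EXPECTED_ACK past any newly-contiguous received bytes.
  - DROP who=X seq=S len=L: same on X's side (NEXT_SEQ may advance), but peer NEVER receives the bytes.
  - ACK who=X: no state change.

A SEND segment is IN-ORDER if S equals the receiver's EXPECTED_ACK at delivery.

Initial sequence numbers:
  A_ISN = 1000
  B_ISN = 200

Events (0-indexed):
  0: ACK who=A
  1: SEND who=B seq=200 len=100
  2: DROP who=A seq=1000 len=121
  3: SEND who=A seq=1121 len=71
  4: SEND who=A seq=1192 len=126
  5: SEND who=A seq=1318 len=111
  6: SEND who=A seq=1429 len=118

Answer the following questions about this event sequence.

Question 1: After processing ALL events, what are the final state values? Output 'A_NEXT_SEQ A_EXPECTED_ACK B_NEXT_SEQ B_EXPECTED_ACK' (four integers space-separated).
Answer: 1547 300 300 1000

Derivation:
After event 0: A_seq=1000 A_ack=200 B_seq=200 B_ack=1000
After event 1: A_seq=1000 A_ack=300 B_seq=300 B_ack=1000
After event 2: A_seq=1121 A_ack=300 B_seq=300 B_ack=1000
After event 3: A_seq=1192 A_ack=300 B_seq=300 B_ack=1000
After event 4: A_seq=1318 A_ack=300 B_seq=300 B_ack=1000
After event 5: A_seq=1429 A_ack=300 B_seq=300 B_ack=1000
After event 6: A_seq=1547 A_ack=300 B_seq=300 B_ack=1000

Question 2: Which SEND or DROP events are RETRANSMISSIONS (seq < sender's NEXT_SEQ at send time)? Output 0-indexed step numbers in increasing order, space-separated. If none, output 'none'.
Step 1: SEND seq=200 -> fresh
Step 2: DROP seq=1000 -> fresh
Step 3: SEND seq=1121 -> fresh
Step 4: SEND seq=1192 -> fresh
Step 5: SEND seq=1318 -> fresh
Step 6: SEND seq=1429 -> fresh

Answer: none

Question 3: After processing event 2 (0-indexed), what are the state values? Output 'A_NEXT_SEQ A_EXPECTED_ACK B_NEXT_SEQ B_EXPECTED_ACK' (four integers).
After event 0: A_seq=1000 A_ack=200 B_seq=200 B_ack=1000
After event 1: A_seq=1000 A_ack=300 B_seq=300 B_ack=1000
After event 2: A_seq=1121 A_ack=300 B_seq=300 B_ack=1000

1121 300 300 1000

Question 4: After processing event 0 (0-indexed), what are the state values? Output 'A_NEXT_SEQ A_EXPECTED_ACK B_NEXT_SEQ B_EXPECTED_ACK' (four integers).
After event 0: A_seq=1000 A_ack=200 B_seq=200 B_ack=1000

1000 200 200 1000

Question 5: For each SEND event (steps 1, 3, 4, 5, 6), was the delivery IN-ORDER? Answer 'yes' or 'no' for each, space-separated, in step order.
Step 1: SEND seq=200 -> in-order
Step 3: SEND seq=1121 -> out-of-order
Step 4: SEND seq=1192 -> out-of-order
Step 5: SEND seq=1318 -> out-of-order
Step 6: SEND seq=1429 -> out-of-order

Answer: yes no no no no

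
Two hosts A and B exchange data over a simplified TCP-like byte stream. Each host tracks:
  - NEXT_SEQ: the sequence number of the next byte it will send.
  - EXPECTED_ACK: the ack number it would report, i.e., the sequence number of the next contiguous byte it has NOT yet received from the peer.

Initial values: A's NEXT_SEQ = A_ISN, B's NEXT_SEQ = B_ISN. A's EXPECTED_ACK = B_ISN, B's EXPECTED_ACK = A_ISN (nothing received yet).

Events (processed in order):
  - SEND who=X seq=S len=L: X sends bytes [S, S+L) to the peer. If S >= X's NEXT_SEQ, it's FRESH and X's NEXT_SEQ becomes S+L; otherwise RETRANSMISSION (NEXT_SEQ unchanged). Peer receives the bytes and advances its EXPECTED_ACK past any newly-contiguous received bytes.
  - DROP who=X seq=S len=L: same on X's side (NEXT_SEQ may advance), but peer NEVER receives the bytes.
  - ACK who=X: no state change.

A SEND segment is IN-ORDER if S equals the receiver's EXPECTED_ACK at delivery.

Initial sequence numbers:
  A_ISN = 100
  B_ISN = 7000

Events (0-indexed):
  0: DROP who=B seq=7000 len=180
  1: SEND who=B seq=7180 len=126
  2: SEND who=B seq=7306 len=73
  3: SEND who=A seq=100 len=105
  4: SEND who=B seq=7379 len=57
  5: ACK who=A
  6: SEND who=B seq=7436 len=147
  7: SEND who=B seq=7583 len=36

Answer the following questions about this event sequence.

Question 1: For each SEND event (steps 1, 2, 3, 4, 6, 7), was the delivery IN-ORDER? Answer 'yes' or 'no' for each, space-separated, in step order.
Step 1: SEND seq=7180 -> out-of-order
Step 2: SEND seq=7306 -> out-of-order
Step 3: SEND seq=100 -> in-order
Step 4: SEND seq=7379 -> out-of-order
Step 6: SEND seq=7436 -> out-of-order
Step 7: SEND seq=7583 -> out-of-order

Answer: no no yes no no no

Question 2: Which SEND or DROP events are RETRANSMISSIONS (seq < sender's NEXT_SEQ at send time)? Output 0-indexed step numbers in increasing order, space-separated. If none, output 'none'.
Step 0: DROP seq=7000 -> fresh
Step 1: SEND seq=7180 -> fresh
Step 2: SEND seq=7306 -> fresh
Step 3: SEND seq=100 -> fresh
Step 4: SEND seq=7379 -> fresh
Step 6: SEND seq=7436 -> fresh
Step 7: SEND seq=7583 -> fresh

Answer: none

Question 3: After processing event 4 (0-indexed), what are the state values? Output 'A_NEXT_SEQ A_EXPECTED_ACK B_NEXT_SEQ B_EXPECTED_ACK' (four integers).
After event 0: A_seq=100 A_ack=7000 B_seq=7180 B_ack=100
After event 1: A_seq=100 A_ack=7000 B_seq=7306 B_ack=100
After event 2: A_seq=100 A_ack=7000 B_seq=7379 B_ack=100
After event 3: A_seq=205 A_ack=7000 B_seq=7379 B_ack=205
After event 4: A_seq=205 A_ack=7000 B_seq=7436 B_ack=205

205 7000 7436 205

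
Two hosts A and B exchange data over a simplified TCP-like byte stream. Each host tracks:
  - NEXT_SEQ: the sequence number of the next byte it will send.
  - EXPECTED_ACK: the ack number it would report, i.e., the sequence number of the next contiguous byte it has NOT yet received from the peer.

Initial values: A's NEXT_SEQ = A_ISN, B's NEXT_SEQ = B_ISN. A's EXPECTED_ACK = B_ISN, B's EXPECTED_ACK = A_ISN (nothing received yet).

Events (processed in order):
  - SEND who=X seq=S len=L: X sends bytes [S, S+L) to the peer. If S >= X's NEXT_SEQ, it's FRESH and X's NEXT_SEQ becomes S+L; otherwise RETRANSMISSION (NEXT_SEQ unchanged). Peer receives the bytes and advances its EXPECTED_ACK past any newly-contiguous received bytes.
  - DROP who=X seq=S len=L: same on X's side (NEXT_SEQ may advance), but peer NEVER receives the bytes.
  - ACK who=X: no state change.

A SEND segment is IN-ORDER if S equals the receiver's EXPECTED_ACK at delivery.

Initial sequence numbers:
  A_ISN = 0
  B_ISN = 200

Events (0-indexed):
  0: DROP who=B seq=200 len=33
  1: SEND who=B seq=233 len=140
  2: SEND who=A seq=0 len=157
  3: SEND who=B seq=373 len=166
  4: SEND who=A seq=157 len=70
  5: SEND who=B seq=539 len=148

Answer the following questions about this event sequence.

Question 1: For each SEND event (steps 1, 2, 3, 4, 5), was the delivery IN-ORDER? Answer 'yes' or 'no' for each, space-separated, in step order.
Step 1: SEND seq=233 -> out-of-order
Step 2: SEND seq=0 -> in-order
Step 3: SEND seq=373 -> out-of-order
Step 4: SEND seq=157 -> in-order
Step 5: SEND seq=539 -> out-of-order

Answer: no yes no yes no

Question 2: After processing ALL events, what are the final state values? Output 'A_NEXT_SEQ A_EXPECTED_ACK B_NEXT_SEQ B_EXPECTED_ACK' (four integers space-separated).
After event 0: A_seq=0 A_ack=200 B_seq=233 B_ack=0
After event 1: A_seq=0 A_ack=200 B_seq=373 B_ack=0
After event 2: A_seq=157 A_ack=200 B_seq=373 B_ack=157
After event 3: A_seq=157 A_ack=200 B_seq=539 B_ack=157
After event 4: A_seq=227 A_ack=200 B_seq=539 B_ack=227
After event 5: A_seq=227 A_ack=200 B_seq=687 B_ack=227

Answer: 227 200 687 227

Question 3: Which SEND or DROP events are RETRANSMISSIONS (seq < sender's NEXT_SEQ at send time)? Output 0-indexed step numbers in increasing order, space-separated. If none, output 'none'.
Step 0: DROP seq=200 -> fresh
Step 1: SEND seq=233 -> fresh
Step 2: SEND seq=0 -> fresh
Step 3: SEND seq=373 -> fresh
Step 4: SEND seq=157 -> fresh
Step 5: SEND seq=539 -> fresh

Answer: none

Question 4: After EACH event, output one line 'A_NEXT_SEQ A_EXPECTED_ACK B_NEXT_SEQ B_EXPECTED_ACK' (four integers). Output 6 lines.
0 200 233 0
0 200 373 0
157 200 373 157
157 200 539 157
227 200 539 227
227 200 687 227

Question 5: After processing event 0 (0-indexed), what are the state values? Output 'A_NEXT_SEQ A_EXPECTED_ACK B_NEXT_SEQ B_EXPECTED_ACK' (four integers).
After event 0: A_seq=0 A_ack=200 B_seq=233 B_ack=0

0 200 233 0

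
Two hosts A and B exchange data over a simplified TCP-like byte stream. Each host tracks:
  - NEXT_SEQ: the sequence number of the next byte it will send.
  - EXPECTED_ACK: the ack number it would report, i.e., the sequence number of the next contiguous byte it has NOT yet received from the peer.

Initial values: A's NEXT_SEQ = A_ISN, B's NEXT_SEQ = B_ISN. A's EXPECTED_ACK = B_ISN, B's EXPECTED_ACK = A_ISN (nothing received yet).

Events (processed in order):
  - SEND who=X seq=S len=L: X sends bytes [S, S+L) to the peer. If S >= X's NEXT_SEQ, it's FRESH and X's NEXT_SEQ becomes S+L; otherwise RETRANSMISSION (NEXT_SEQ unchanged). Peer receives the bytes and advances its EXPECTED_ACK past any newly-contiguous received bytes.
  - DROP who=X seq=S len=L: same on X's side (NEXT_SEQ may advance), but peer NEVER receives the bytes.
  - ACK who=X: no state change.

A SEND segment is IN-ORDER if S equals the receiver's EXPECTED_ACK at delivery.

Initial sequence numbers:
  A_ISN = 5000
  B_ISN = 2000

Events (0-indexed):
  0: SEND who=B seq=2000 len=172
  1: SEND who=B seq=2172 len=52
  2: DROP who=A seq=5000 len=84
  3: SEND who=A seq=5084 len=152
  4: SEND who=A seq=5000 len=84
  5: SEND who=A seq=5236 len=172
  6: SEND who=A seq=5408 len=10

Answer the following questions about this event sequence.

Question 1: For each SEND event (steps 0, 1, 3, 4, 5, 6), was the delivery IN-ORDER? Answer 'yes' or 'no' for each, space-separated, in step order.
Answer: yes yes no yes yes yes

Derivation:
Step 0: SEND seq=2000 -> in-order
Step 1: SEND seq=2172 -> in-order
Step 3: SEND seq=5084 -> out-of-order
Step 4: SEND seq=5000 -> in-order
Step 5: SEND seq=5236 -> in-order
Step 6: SEND seq=5408 -> in-order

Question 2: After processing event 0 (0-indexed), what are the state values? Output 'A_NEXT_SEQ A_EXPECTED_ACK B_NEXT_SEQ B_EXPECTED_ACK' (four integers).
After event 0: A_seq=5000 A_ack=2172 B_seq=2172 B_ack=5000

5000 2172 2172 5000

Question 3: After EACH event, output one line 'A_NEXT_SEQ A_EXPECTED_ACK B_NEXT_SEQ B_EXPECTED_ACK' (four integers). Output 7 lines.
5000 2172 2172 5000
5000 2224 2224 5000
5084 2224 2224 5000
5236 2224 2224 5000
5236 2224 2224 5236
5408 2224 2224 5408
5418 2224 2224 5418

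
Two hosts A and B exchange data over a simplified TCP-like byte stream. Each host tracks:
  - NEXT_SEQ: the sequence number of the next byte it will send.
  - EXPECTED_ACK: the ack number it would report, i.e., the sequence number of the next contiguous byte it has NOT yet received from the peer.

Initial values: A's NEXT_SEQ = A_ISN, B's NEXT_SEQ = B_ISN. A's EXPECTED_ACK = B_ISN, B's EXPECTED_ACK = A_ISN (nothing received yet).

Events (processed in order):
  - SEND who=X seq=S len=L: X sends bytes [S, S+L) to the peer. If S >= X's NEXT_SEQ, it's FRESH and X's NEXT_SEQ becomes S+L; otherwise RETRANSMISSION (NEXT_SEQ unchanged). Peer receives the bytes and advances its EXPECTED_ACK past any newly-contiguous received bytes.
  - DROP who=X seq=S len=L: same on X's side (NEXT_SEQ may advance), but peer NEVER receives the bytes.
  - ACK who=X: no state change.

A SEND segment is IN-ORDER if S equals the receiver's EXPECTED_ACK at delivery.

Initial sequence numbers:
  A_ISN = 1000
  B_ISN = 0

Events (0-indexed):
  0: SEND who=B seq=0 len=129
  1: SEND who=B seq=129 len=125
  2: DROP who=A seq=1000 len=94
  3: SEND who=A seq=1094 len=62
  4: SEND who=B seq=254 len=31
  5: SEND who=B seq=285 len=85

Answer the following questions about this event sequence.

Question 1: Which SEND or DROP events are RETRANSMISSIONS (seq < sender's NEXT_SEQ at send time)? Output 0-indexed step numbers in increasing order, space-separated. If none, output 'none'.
Step 0: SEND seq=0 -> fresh
Step 1: SEND seq=129 -> fresh
Step 2: DROP seq=1000 -> fresh
Step 3: SEND seq=1094 -> fresh
Step 4: SEND seq=254 -> fresh
Step 5: SEND seq=285 -> fresh

Answer: none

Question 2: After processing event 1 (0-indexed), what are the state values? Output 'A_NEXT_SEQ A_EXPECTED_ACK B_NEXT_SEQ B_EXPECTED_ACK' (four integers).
After event 0: A_seq=1000 A_ack=129 B_seq=129 B_ack=1000
After event 1: A_seq=1000 A_ack=254 B_seq=254 B_ack=1000

1000 254 254 1000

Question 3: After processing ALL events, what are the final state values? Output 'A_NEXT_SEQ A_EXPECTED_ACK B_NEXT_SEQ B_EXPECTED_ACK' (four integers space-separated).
After event 0: A_seq=1000 A_ack=129 B_seq=129 B_ack=1000
After event 1: A_seq=1000 A_ack=254 B_seq=254 B_ack=1000
After event 2: A_seq=1094 A_ack=254 B_seq=254 B_ack=1000
After event 3: A_seq=1156 A_ack=254 B_seq=254 B_ack=1000
After event 4: A_seq=1156 A_ack=285 B_seq=285 B_ack=1000
After event 5: A_seq=1156 A_ack=370 B_seq=370 B_ack=1000

Answer: 1156 370 370 1000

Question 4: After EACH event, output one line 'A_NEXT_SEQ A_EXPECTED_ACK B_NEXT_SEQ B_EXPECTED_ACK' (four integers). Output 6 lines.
1000 129 129 1000
1000 254 254 1000
1094 254 254 1000
1156 254 254 1000
1156 285 285 1000
1156 370 370 1000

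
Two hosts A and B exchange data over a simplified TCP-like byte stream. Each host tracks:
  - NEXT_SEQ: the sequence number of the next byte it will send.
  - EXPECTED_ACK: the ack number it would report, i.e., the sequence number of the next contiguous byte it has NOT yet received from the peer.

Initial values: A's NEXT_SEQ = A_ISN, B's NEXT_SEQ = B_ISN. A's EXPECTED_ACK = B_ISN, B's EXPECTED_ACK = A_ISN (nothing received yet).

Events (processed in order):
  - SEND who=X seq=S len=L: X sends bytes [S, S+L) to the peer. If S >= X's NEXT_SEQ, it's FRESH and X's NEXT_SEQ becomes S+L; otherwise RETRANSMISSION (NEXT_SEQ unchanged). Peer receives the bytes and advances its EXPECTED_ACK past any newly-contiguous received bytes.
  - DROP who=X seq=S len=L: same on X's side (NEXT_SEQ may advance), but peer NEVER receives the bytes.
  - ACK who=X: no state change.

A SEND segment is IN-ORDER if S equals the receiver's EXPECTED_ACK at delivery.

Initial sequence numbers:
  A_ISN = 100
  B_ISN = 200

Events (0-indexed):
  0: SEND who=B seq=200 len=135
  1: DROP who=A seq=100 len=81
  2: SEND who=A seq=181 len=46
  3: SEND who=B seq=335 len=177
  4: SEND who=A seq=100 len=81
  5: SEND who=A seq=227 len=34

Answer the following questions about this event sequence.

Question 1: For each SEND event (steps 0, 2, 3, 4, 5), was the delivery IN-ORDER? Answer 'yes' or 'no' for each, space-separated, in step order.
Answer: yes no yes yes yes

Derivation:
Step 0: SEND seq=200 -> in-order
Step 2: SEND seq=181 -> out-of-order
Step 3: SEND seq=335 -> in-order
Step 4: SEND seq=100 -> in-order
Step 5: SEND seq=227 -> in-order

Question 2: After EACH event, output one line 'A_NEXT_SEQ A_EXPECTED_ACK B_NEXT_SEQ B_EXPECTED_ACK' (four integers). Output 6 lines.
100 335 335 100
181 335 335 100
227 335 335 100
227 512 512 100
227 512 512 227
261 512 512 261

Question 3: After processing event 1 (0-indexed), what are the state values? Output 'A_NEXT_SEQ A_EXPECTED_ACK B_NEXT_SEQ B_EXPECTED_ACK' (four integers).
After event 0: A_seq=100 A_ack=335 B_seq=335 B_ack=100
After event 1: A_seq=181 A_ack=335 B_seq=335 B_ack=100

181 335 335 100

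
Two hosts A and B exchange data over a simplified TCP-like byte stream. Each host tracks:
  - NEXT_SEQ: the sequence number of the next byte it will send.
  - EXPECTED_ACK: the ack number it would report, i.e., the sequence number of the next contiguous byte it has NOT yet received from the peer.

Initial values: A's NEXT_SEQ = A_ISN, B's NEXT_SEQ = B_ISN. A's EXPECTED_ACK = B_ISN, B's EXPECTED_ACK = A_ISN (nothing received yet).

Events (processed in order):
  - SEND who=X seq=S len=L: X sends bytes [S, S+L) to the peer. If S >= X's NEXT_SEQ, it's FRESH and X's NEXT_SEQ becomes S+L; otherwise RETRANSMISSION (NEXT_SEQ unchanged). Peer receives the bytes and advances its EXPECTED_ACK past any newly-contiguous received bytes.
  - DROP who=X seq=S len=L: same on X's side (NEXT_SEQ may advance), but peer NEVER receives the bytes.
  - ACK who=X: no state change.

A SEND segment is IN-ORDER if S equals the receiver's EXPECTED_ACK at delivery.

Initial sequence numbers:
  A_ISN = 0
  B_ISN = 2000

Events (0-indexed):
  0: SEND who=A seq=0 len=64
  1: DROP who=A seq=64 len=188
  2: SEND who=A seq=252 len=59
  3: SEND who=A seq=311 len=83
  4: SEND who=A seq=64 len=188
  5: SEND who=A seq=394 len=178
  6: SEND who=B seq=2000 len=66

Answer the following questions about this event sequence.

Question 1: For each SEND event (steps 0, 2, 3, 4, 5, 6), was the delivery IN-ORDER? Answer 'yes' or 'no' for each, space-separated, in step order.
Answer: yes no no yes yes yes

Derivation:
Step 0: SEND seq=0 -> in-order
Step 2: SEND seq=252 -> out-of-order
Step 3: SEND seq=311 -> out-of-order
Step 4: SEND seq=64 -> in-order
Step 5: SEND seq=394 -> in-order
Step 6: SEND seq=2000 -> in-order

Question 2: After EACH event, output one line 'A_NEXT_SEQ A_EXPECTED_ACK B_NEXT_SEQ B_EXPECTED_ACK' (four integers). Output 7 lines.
64 2000 2000 64
252 2000 2000 64
311 2000 2000 64
394 2000 2000 64
394 2000 2000 394
572 2000 2000 572
572 2066 2066 572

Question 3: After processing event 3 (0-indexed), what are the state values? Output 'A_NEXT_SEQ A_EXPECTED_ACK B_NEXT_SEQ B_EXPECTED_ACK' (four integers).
After event 0: A_seq=64 A_ack=2000 B_seq=2000 B_ack=64
After event 1: A_seq=252 A_ack=2000 B_seq=2000 B_ack=64
After event 2: A_seq=311 A_ack=2000 B_seq=2000 B_ack=64
After event 3: A_seq=394 A_ack=2000 B_seq=2000 B_ack=64

394 2000 2000 64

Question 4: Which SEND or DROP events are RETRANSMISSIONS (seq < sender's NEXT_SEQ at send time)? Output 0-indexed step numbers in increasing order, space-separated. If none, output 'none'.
Step 0: SEND seq=0 -> fresh
Step 1: DROP seq=64 -> fresh
Step 2: SEND seq=252 -> fresh
Step 3: SEND seq=311 -> fresh
Step 4: SEND seq=64 -> retransmit
Step 5: SEND seq=394 -> fresh
Step 6: SEND seq=2000 -> fresh

Answer: 4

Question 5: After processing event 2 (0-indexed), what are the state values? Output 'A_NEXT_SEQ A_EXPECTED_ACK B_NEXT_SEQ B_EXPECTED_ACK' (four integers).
After event 0: A_seq=64 A_ack=2000 B_seq=2000 B_ack=64
After event 1: A_seq=252 A_ack=2000 B_seq=2000 B_ack=64
After event 2: A_seq=311 A_ack=2000 B_seq=2000 B_ack=64

311 2000 2000 64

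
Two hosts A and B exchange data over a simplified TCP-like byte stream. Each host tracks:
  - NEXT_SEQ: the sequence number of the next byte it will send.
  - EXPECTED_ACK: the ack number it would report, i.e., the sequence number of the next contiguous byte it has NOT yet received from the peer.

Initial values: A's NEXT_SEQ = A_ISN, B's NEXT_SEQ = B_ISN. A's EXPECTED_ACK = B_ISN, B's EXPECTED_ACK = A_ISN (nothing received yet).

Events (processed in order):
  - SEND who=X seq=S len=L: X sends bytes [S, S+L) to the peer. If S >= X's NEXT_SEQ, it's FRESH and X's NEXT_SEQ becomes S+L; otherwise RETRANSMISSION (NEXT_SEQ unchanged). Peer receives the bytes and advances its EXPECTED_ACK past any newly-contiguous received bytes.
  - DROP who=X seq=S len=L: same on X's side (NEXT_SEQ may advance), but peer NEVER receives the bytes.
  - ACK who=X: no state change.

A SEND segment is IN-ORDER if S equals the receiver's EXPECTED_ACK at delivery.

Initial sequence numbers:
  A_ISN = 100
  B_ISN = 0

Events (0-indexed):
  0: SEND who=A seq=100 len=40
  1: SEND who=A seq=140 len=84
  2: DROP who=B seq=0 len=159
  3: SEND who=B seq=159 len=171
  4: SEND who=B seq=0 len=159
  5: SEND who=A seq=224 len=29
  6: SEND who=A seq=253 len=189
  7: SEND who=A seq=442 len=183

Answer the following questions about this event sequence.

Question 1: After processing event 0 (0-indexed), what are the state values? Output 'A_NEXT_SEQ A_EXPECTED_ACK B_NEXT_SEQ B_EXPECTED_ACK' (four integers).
After event 0: A_seq=140 A_ack=0 B_seq=0 B_ack=140

140 0 0 140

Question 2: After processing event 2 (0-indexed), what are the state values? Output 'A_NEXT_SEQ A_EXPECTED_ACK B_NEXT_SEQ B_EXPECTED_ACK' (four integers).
After event 0: A_seq=140 A_ack=0 B_seq=0 B_ack=140
After event 1: A_seq=224 A_ack=0 B_seq=0 B_ack=224
After event 2: A_seq=224 A_ack=0 B_seq=159 B_ack=224

224 0 159 224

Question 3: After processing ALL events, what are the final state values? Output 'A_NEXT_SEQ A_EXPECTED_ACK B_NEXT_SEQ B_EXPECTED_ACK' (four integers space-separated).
Answer: 625 330 330 625

Derivation:
After event 0: A_seq=140 A_ack=0 B_seq=0 B_ack=140
After event 1: A_seq=224 A_ack=0 B_seq=0 B_ack=224
After event 2: A_seq=224 A_ack=0 B_seq=159 B_ack=224
After event 3: A_seq=224 A_ack=0 B_seq=330 B_ack=224
After event 4: A_seq=224 A_ack=330 B_seq=330 B_ack=224
After event 5: A_seq=253 A_ack=330 B_seq=330 B_ack=253
After event 6: A_seq=442 A_ack=330 B_seq=330 B_ack=442
After event 7: A_seq=625 A_ack=330 B_seq=330 B_ack=625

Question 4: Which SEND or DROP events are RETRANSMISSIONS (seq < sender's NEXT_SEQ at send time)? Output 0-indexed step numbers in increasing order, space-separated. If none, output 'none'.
Step 0: SEND seq=100 -> fresh
Step 1: SEND seq=140 -> fresh
Step 2: DROP seq=0 -> fresh
Step 3: SEND seq=159 -> fresh
Step 4: SEND seq=0 -> retransmit
Step 5: SEND seq=224 -> fresh
Step 6: SEND seq=253 -> fresh
Step 7: SEND seq=442 -> fresh

Answer: 4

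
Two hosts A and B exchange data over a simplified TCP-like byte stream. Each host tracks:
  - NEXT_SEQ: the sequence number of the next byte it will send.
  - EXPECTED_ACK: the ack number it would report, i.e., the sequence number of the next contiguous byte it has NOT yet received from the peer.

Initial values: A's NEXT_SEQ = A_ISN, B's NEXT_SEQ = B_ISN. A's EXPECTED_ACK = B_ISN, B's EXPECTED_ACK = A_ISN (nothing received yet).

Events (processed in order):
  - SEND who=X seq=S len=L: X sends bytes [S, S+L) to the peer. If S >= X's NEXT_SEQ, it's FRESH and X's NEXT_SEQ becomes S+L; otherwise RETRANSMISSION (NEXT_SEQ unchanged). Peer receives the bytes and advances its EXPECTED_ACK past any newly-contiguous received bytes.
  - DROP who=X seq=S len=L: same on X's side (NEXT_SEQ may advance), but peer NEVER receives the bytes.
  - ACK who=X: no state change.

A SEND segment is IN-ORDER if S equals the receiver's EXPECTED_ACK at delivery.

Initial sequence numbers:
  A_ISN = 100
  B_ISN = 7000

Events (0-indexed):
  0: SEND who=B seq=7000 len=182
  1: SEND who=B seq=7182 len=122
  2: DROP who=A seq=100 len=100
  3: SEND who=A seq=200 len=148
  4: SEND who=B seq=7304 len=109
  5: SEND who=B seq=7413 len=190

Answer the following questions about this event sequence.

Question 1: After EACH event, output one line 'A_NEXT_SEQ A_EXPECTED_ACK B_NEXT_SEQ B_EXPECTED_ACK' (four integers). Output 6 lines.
100 7182 7182 100
100 7304 7304 100
200 7304 7304 100
348 7304 7304 100
348 7413 7413 100
348 7603 7603 100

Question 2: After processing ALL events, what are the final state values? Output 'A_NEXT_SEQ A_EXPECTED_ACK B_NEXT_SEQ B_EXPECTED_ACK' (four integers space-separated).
After event 0: A_seq=100 A_ack=7182 B_seq=7182 B_ack=100
After event 1: A_seq=100 A_ack=7304 B_seq=7304 B_ack=100
After event 2: A_seq=200 A_ack=7304 B_seq=7304 B_ack=100
After event 3: A_seq=348 A_ack=7304 B_seq=7304 B_ack=100
After event 4: A_seq=348 A_ack=7413 B_seq=7413 B_ack=100
After event 5: A_seq=348 A_ack=7603 B_seq=7603 B_ack=100

Answer: 348 7603 7603 100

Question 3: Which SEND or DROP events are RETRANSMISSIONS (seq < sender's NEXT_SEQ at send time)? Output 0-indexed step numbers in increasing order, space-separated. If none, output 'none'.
Step 0: SEND seq=7000 -> fresh
Step 1: SEND seq=7182 -> fresh
Step 2: DROP seq=100 -> fresh
Step 3: SEND seq=200 -> fresh
Step 4: SEND seq=7304 -> fresh
Step 5: SEND seq=7413 -> fresh

Answer: none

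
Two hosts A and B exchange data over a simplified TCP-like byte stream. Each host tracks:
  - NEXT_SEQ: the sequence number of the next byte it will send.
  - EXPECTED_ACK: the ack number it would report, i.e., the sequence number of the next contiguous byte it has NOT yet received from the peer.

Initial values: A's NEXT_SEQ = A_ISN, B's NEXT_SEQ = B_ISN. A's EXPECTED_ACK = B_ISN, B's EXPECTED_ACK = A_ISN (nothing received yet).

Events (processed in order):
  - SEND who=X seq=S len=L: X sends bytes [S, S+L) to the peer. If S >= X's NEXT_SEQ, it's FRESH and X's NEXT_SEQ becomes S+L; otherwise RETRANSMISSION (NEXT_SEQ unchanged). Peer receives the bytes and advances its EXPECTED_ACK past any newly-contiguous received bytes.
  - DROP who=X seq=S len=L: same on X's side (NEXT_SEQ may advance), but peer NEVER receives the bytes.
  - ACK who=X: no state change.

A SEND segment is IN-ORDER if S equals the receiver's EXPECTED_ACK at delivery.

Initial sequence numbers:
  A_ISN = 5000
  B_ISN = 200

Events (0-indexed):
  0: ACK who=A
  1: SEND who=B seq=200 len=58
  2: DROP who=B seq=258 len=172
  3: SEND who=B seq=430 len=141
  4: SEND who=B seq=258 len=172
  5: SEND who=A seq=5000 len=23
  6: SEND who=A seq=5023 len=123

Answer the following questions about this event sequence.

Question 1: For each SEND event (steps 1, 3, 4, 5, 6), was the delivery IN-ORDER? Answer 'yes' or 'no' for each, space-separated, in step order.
Answer: yes no yes yes yes

Derivation:
Step 1: SEND seq=200 -> in-order
Step 3: SEND seq=430 -> out-of-order
Step 4: SEND seq=258 -> in-order
Step 5: SEND seq=5000 -> in-order
Step 6: SEND seq=5023 -> in-order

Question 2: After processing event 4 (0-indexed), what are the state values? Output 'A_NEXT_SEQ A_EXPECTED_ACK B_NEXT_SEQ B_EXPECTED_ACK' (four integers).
After event 0: A_seq=5000 A_ack=200 B_seq=200 B_ack=5000
After event 1: A_seq=5000 A_ack=258 B_seq=258 B_ack=5000
After event 2: A_seq=5000 A_ack=258 B_seq=430 B_ack=5000
After event 3: A_seq=5000 A_ack=258 B_seq=571 B_ack=5000
After event 4: A_seq=5000 A_ack=571 B_seq=571 B_ack=5000

5000 571 571 5000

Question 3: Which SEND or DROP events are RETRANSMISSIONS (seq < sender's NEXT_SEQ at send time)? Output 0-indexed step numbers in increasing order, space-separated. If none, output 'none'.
Answer: 4

Derivation:
Step 1: SEND seq=200 -> fresh
Step 2: DROP seq=258 -> fresh
Step 3: SEND seq=430 -> fresh
Step 4: SEND seq=258 -> retransmit
Step 5: SEND seq=5000 -> fresh
Step 6: SEND seq=5023 -> fresh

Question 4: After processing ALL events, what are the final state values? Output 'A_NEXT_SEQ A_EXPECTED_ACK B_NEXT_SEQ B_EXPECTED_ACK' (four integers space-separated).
After event 0: A_seq=5000 A_ack=200 B_seq=200 B_ack=5000
After event 1: A_seq=5000 A_ack=258 B_seq=258 B_ack=5000
After event 2: A_seq=5000 A_ack=258 B_seq=430 B_ack=5000
After event 3: A_seq=5000 A_ack=258 B_seq=571 B_ack=5000
After event 4: A_seq=5000 A_ack=571 B_seq=571 B_ack=5000
After event 5: A_seq=5023 A_ack=571 B_seq=571 B_ack=5023
After event 6: A_seq=5146 A_ack=571 B_seq=571 B_ack=5146

Answer: 5146 571 571 5146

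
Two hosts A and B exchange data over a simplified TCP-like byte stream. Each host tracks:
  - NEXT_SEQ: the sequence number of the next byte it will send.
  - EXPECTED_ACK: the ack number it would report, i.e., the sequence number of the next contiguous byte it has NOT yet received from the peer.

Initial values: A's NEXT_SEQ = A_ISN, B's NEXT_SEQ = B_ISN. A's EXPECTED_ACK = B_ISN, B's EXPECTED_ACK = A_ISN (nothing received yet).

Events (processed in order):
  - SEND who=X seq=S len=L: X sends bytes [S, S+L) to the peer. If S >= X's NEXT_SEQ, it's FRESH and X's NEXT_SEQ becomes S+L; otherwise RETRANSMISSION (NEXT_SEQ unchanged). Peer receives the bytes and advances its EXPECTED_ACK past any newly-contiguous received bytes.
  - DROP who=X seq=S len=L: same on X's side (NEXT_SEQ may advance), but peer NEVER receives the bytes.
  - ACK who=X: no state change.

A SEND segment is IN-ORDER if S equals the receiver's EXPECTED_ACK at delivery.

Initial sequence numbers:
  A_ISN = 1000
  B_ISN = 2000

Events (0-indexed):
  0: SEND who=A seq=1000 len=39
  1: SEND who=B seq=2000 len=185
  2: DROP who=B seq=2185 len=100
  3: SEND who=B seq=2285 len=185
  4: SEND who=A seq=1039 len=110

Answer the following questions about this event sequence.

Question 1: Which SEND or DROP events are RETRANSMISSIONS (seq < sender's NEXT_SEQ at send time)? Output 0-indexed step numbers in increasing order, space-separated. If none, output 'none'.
Answer: none

Derivation:
Step 0: SEND seq=1000 -> fresh
Step 1: SEND seq=2000 -> fresh
Step 2: DROP seq=2185 -> fresh
Step 3: SEND seq=2285 -> fresh
Step 4: SEND seq=1039 -> fresh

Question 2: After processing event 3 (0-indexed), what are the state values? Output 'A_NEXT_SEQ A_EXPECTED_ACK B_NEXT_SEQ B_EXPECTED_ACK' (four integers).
After event 0: A_seq=1039 A_ack=2000 B_seq=2000 B_ack=1039
After event 1: A_seq=1039 A_ack=2185 B_seq=2185 B_ack=1039
After event 2: A_seq=1039 A_ack=2185 B_seq=2285 B_ack=1039
After event 3: A_seq=1039 A_ack=2185 B_seq=2470 B_ack=1039

1039 2185 2470 1039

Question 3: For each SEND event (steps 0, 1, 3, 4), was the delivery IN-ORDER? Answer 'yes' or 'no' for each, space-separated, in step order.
Answer: yes yes no yes

Derivation:
Step 0: SEND seq=1000 -> in-order
Step 1: SEND seq=2000 -> in-order
Step 3: SEND seq=2285 -> out-of-order
Step 4: SEND seq=1039 -> in-order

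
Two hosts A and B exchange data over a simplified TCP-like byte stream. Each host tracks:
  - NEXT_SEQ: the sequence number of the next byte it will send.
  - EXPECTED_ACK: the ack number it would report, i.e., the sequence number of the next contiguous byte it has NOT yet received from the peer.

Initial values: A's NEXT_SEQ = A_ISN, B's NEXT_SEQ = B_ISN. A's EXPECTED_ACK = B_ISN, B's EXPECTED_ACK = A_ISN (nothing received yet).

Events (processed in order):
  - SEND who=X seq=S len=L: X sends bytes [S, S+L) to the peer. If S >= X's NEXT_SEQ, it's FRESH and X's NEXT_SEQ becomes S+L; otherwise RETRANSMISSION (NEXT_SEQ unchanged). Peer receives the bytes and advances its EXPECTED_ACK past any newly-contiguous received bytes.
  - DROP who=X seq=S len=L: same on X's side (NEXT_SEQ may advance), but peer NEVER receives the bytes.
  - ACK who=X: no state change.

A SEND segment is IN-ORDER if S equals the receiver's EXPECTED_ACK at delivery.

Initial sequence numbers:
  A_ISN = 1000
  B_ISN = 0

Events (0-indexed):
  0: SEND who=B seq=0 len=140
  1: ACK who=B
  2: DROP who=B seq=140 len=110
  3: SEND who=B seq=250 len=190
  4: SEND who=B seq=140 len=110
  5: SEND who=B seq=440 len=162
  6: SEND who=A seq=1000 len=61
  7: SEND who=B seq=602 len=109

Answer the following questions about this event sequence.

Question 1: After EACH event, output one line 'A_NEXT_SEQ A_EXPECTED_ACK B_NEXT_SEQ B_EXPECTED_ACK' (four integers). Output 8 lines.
1000 140 140 1000
1000 140 140 1000
1000 140 250 1000
1000 140 440 1000
1000 440 440 1000
1000 602 602 1000
1061 602 602 1061
1061 711 711 1061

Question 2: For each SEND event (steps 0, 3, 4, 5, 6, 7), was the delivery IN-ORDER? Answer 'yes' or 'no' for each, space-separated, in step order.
Step 0: SEND seq=0 -> in-order
Step 3: SEND seq=250 -> out-of-order
Step 4: SEND seq=140 -> in-order
Step 5: SEND seq=440 -> in-order
Step 6: SEND seq=1000 -> in-order
Step 7: SEND seq=602 -> in-order

Answer: yes no yes yes yes yes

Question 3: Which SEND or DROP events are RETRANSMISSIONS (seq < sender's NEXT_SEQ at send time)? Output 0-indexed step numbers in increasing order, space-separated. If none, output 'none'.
Step 0: SEND seq=0 -> fresh
Step 2: DROP seq=140 -> fresh
Step 3: SEND seq=250 -> fresh
Step 4: SEND seq=140 -> retransmit
Step 5: SEND seq=440 -> fresh
Step 6: SEND seq=1000 -> fresh
Step 7: SEND seq=602 -> fresh

Answer: 4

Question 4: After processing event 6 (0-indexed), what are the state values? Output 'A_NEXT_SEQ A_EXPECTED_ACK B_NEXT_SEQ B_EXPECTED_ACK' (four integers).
After event 0: A_seq=1000 A_ack=140 B_seq=140 B_ack=1000
After event 1: A_seq=1000 A_ack=140 B_seq=140 B_ack=1000
After event 2: A_seq=1000 A_ack=140 B_seq=250 B_ack=1000
After event 3: A_seq=1000 A_ack=140 B_seq=440 B_ack=1000
After event 4: A_seq=1000 A_ack=440 B_seq=440 B_ack=1000
After event 5: A_seq=1000 A_ack=602 B_seq=602 B_ack=1000
After event 6: A_seq=1061 A_ack=602 B_seq=602 B_ack=1061

1061 602 602 1061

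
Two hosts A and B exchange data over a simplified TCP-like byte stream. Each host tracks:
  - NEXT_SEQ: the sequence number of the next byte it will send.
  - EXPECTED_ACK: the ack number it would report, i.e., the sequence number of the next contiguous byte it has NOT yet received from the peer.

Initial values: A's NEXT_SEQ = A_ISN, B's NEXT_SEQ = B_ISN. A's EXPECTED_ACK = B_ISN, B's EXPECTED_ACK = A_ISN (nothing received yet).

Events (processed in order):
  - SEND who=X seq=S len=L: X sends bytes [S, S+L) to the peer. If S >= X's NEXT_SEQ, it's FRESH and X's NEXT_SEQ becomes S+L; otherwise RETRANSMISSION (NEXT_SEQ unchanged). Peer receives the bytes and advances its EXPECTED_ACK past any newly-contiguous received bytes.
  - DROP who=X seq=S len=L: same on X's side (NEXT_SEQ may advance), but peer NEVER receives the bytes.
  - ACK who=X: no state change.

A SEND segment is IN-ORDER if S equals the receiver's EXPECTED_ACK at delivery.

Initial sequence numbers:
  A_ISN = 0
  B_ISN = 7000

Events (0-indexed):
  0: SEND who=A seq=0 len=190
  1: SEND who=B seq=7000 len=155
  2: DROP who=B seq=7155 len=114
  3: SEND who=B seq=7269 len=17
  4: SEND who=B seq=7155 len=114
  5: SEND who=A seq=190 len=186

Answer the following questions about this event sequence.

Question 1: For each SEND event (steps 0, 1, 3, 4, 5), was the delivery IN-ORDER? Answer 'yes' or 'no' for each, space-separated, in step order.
Answer: yes yes no yes yes

Derivation:
Step 0: SEND seq=0 -> in-order
Step 1: SEND seq=7000 -> in-order
Step 3: SEND seq=7269 -> out-of-order
Step 4: SEND seq=7155 -> in-order
Step 5: SEND seq=190 -> in-order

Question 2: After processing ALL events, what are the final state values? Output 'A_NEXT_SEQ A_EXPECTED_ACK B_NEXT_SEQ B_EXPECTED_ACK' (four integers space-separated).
Answer: 376 7286 7286 376

Derivation:
After event 0: A_seq=190 A_ack=7000 B_seq=7000 B_ack=190
After event 1: A_seq=190 A_ack=7155 B_seq=7155 B_ack=190
After event 2: A_seq=190 A_ack=7155 B_seq=7269 B_ack=190
After event 3: A_seq=190 A_ack=7155 B_seq=7286 B_ack=190
After event 4: A_seq=190 A_ack=7286 B_seq=7286 B_ack=190
After event 5: A_seq=376 A_ack=7286 B_seq=7286 B_ack=376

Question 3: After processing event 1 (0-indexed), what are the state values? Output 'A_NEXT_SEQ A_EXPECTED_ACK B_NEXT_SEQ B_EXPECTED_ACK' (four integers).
After event 0: A_seq=190 A_ack=7000 B_seq=7000 B_ack=190
After event 1: A_seq=190 A_ack=7155 B_seq=7155 B_ack=190

190 7155 7155 190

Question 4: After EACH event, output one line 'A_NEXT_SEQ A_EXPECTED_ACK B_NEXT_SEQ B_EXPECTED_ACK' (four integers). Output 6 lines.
190 7000 7000 190
190 7155 7155 190
190 7155 7269 190
190 7155 7286 190
190 7286 7286 190
376 7286 7286 376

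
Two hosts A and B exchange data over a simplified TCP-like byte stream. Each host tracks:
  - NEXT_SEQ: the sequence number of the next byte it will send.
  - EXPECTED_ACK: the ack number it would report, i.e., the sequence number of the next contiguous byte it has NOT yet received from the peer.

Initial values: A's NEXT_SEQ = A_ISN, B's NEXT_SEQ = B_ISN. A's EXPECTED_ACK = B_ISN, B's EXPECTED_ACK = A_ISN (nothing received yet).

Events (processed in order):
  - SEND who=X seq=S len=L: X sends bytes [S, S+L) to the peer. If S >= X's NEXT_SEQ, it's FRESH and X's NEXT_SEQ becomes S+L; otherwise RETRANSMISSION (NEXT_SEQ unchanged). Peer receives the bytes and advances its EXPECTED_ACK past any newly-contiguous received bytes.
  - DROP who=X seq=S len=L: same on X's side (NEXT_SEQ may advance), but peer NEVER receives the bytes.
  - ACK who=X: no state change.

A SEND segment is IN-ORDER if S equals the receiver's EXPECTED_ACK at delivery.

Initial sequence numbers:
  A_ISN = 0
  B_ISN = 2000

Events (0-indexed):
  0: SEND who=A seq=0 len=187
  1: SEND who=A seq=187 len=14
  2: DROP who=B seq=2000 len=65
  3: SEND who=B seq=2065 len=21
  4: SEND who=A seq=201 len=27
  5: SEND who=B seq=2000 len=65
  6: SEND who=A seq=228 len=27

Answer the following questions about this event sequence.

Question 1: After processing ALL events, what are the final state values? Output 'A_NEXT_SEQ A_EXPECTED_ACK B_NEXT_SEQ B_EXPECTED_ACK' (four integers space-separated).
Answer: 255 2086 2086 255

Derivation:
After event 0: A_seq=187 A_ack=2000 B_seq=2000 B_ack=187
After event 1: A_seq=201 A_ack=2000 B_seq=2000 B_ack=201
After event 2: A_seq=201 A_ack=2000 B_seq=2065 B_ack=201
After event 3: A_seq=201 A_ack=2000 B_seq=2086 B_ack=201
After event 4: A_seq=228 A_ack=2000 B_seq=2086 B_ack=228
After event 5: A_seq=228 A_ack=2086 B_seq=2086 B_ack=228
After event 6: A_seq=255 A_ack=2086 B_seq=2086 B_ack=255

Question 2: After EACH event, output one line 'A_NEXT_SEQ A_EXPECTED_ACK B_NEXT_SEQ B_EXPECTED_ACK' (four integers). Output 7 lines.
187 2000 2000 187
201 2000 2000 201
201 2000 2065 201
201 2000 2086 201
228 2000 2086 228
228 2086 2086 228
255 2086 2086 255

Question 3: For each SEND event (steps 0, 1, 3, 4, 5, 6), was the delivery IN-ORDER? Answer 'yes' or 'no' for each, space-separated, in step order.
Step 0: SEND seq=0 -> in-order
Step 1: SEND seq=187 -> in-order
Step 3: SEND seq=2065 -> out-of-order
Step 4: SEND seq=201 -> in-order
Step 5: SEND seq=2000 -> in-order
Step 6: SEND seq=228 -> in-order

Answer: yes yes no yes yes yes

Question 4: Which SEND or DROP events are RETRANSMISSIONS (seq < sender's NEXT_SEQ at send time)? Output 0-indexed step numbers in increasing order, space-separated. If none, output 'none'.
Answer: 5

Derivation:
Step 0: SEND seq=0 -> fresh
Step 1: SEND seq=187 -> fresh
Step 2: DROP seq=2000 -> fresh
Step 3: SEND seq=2065 -> fresh
Step 4: SEND seq=201 -> fresh
Step 5: SEND seq=2000 -> retransmit
Step 6: SEND seq=228 -> fresh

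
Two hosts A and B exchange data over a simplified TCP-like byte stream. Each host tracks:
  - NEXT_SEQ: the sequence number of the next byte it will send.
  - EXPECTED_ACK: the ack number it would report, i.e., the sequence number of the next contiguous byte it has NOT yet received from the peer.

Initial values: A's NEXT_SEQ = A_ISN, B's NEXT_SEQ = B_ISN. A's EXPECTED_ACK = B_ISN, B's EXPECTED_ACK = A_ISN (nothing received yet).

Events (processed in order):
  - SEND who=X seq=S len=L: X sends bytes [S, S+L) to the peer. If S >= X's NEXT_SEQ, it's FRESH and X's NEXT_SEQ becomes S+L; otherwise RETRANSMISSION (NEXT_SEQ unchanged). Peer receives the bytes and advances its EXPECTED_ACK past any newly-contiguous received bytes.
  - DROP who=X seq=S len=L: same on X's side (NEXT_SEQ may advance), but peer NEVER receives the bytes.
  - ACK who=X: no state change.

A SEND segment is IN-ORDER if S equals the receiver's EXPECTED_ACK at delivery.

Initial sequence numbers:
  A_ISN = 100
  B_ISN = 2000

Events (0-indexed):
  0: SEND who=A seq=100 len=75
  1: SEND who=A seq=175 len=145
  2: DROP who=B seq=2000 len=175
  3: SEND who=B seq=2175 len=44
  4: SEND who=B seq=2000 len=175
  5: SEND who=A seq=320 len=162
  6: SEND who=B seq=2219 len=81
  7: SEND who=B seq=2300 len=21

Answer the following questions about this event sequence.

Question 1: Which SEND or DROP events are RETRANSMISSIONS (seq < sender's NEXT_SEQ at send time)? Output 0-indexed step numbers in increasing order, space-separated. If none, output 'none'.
Answer: 4

Derivation:
Step 0: SEND seq=100 -> fresh
Step 1: SEND seq=175 -> fresh
Step 2: DROP seq=2000 -> fresh
Step 3: SEND seq=2175 -> fresh
Step 4: SEND seq=2000 -> retransmit
Step 5: SEND seq=320 -> fresh
Step 6: SEND seq=2219 -> fresh
Step 7: SEND seq=2300 -> fresh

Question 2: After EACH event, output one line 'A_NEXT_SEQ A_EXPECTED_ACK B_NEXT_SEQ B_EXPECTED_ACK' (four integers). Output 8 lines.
175 2000 2000 175
320 2000 2000 320
320 2000 2175 320
320 2000 2219 320
320 2219 2219 320
482 2219 2219 482
482 2300 2300 482
482 2321 2321 482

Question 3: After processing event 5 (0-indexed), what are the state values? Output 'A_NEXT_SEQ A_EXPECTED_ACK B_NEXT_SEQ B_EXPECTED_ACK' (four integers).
After event 0: A_seq=175 A_ack=2000 B_seq=2000 B_ack=175
After event 1: A_seq=320 A_ack=2000 B_seq=2000 B_ack=320
After event 2: A_seq=320 A_ack=2000 B_seq=2175 B_ack=320
After event 3: A_seq=320 A_ack=2000 B_seq=2219 B_ack=320
After event 4: A_seq=320 A_ack=2219 B_seq=2219 B_ack=320
After event 5: A_seq=482 A_ack=2219 B_seq=2219 B_ack=482

482 2219 2219 482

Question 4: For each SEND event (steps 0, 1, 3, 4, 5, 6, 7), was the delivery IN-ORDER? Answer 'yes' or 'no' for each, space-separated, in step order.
Step 0: SEND seq=100 -> in-order
Step 1: SEND seq=175 -> in-order
Step 3: SEND seq=2175 -> out-of-order
Step 4: SEND seq=2000 -> in-order
Step 5: SEND seq=320 -> in-order
Step 6: SEND seq=2219 -> in-order
Step 7: SEND seq=2300 -> in-order

Answer: yes yes no yes yes yes yes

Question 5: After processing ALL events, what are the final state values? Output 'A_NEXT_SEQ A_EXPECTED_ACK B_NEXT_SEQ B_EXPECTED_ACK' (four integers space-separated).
Answer: 482 2321 2321 482

Derivation:
After event 0: A_seq=175 A_ack=2000 B_seq=2000 B_ack=175
After event 1: A_seq=320 A_ack=2000 B_seq=2000 B_ack=320
After event 2: A_seq=320 A_ack=2000 B_seq=2175 B_ack=320
After event 3: A_seq=320 A_ack=2000 B_seq=2219 B_ack=320
After event 4: A_seq=320 A_ack=2219 B_seq=2219 B_ack=320
After event 5: A_seq=482 A_ack=2219 B_seq=2219 B_ack=482
After event 6: A_seq=482 A_ack=2300 B_seq=2300 B_ack=482
After event 7: A_seq=482 A_ack=2321 B_seq=2321 B_ack=482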